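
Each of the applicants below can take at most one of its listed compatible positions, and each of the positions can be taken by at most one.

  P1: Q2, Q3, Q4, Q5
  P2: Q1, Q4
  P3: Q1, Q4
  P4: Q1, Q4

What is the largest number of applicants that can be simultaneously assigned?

3

Unit-capacity flow: source→left, listed edges, right→sink; max matching = max flow.
Augmenting path P1→Q2 (+1); matched 1.
Augmenting path P2→Q1 (+1); matched 2.
Augmenting path P3→Q4 (+1); matched 3.
No augmenting path remains; maximum matching = 3.
König certificate: {P1, Q1, Q4} is a vertex cover of size 3 (every listed pair touches it), so no matching can be larger.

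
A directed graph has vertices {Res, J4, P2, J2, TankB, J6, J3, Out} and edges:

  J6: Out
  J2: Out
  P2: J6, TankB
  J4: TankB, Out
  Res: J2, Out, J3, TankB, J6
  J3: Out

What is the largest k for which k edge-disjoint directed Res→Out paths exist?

Assign every edge capacity 1; by Menger, the answer equals the max flow.
Path Res→Out (+1); total 1.
Path Res→J2→Out (+1); total 2.
Path Res→J6→Out (+1); total 3.
Path Res→J3→Out (+1); total 4.
No residual Res→Out path; max flow = 4.
Certifying cut of size 4: {Res→J2, Res→J3, Res→J6, Res→Out}.

4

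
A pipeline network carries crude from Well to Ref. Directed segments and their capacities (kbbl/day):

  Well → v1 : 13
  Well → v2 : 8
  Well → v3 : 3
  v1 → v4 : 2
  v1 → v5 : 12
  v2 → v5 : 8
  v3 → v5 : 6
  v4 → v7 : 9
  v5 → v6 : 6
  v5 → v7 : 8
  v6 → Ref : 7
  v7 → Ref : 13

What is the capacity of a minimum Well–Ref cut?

16

Augment Well→v1→v4→v7→Ref: bottleneck 2, flow now 2.
Augment Well→v1→v5→v6→Ref: bottleneck 6, flow now 8.
Augment Well→v1→v5→v7→Ref: bottleneck 5, flow now 13.
Augment Well→v2→v5→v7→Ref: bottleneck 3, flow now 16.
No augmenting path remains; maximum flow = 16.
By max-flow min-cut, the minimum cut capacity equals the max flow.
In the residual graph, reachable from Well: {Well, v1, v2, v3, v5}.
Min-cut edges: v1→v4 (2), v5→v6 (6), v5→v7 (8); capacity 2 + 6 + 8 = 16.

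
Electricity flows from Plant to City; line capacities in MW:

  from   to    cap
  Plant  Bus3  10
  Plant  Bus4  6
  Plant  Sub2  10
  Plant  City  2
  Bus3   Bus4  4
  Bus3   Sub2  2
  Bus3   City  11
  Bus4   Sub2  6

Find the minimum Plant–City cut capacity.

Augment Plant→City: bottleneck 2, flow now 2.
Augment Plant→Bus3→City: bottleneck 10, flow now 12.
No augmenting path remains; maximum flow = 12.
By max-flow min-cut, the minimum cut capacity equals the max flow.
In the residual graph, reachable from Plant: {Plant, Bus4, Sub2}.
Min-cut edges: Plant→Bus3 (10), Plant→City (2); capacity 10 + 2 = 12.

12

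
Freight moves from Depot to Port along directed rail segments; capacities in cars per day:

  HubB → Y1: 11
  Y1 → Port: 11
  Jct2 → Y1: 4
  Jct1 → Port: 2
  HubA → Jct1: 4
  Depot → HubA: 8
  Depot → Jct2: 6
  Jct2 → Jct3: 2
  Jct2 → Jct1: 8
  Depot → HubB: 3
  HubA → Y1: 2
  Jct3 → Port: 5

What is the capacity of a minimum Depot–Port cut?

Augment Depot→HubA→Y1→Port: bottleneck 2, flow now 2.
Augment Depot→HubA→Jct1→Port: bottleneck 2, flow now 4.
Augment Depot→Jct2→Jct3→Port: bottleneck 2, flow now 6.
Augment Depot→Jct2→Y1→Port: bottleneck 4, flow now 10.
Augment Depot→HubB→Y1→Port: bottleneck 3, flow now 13.
No augmenting path remains; maximum flow = 13.
By max-flow min-cut, the minimum cut capacity equals the max flow.
In the residual graph, reachable from Depot: {Depot, HubA, Jct1}.
Min-cut edges: Depot→Jct2 (6), Depot→HubB (3), HubA→Y1 (2), Jct1→Port (2); capacity 6 + 3 + 2 + 2 = 13.

13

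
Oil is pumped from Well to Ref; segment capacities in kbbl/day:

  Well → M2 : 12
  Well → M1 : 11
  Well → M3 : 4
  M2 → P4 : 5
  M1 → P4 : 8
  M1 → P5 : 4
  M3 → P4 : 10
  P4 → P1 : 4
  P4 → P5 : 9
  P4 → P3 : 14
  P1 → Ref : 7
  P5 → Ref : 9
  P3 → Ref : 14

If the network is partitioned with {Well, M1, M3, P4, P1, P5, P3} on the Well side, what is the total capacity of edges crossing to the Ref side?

Edges leaving {Well, M1, M3, P4, P1, P5, P3}: Well→M2 (12), P1→Ref (7), P5→Ref (9), P3→Ref (14).
Cut capacity = 12 + 7 + 9 + 14 = 42.

42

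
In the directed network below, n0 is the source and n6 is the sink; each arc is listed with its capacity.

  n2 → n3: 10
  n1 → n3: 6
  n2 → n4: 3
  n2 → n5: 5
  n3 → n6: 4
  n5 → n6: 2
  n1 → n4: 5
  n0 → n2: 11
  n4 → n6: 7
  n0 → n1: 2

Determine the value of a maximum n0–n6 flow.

11

Augment n0→n1→n3→n6: bottleneck 2, flow now 2.
Augment n0→n2→n3→n6: bottleneck 2, flow now 4.
Augment n0→n2→n4→n6: bottleneck 3, flow now 7.
Augment n0→n2→n5→n6: bottleneck 2, flow now 9.
Augment n0→n2→n3→n1→n4→n6: bottleneck 2, flow now 11. (uses reverse residual edge)
No augmenting path remains; maximum flow = 11.
In the residual graph, reachable from n0: {n0, n2, n3, n5}.
Min-cut edges: n0→n1 (2), n2→n4 (3), n3→n6 (4), n5→n6 (2); capacity 2 + 3 + 4 + 2 = 11.
This cut is saturated, so no flow can exceed 11.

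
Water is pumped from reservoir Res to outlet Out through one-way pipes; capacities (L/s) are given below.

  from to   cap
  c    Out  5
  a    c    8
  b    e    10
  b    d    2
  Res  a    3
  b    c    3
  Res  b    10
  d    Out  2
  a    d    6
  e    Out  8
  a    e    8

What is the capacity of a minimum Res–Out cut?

13

Augment Res→a→c→Out: bottleneck 3, flow now 3.
Augment Res→b→c→Out: bottleneck 2, flow now 5.
Augment Res→b→d→Out: bottleneck 2, flow now 7.
Augment Res→b→e→Out: bottleneck 6, flow now 13.
No augmenting path remains; maximum flow = 13.
By max-flow min-cut, the minimum cut capacity equals the max flow.
In the residual graph, reachable from Res: {Res}.
Min-cut edges: Res→a (3), Res→b (10); capacity 3 + 10 = 13.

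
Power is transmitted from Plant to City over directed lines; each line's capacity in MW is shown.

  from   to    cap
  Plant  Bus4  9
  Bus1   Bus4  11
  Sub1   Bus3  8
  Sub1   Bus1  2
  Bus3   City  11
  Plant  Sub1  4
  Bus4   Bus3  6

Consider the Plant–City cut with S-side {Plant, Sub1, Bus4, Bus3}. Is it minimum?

Given cut capacity: 2 + 11 = 13.
Augment Plant→Sub1→Bus3→City: bottleneck 4, flow now 4.
Augment Plant→Bus4→Bus3→City: bottleneck 6, flow now 10.
No augmenting path remains; maximum flow = 10.
In the residual graph, reachable from Plant: {Plant, Bus4}.
Min-cut edges: Plant→Sub1 (4), Bus4→Bus3 (6); capacity 4 + 6 = 10.
Cut capacity 13 exceeds the max flow 10, so it is not minimum.

No — its capacity is 13, but the minimum cut has capacity 10.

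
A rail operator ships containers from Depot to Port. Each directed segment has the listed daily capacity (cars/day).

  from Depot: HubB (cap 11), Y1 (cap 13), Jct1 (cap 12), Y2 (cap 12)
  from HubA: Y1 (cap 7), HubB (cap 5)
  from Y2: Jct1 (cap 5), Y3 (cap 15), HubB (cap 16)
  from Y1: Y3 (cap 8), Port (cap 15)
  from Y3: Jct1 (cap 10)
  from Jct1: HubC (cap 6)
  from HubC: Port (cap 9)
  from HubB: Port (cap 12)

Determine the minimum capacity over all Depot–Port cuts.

31

Augment Depot→Y1→Port: bottleneck 13, flow now 13.
Augment Depot→HubB→Port: bottleneck 11, flow now 24.
Augment Depot→Y2→HubB→Port: bottleneck 1, flow now 25.
Augment Depot→Jct1→HubC→Port: bottleneck 6, flow now 31.
No augmenting path remains; maximum flow = 31.
By max-flow min-cut, the minimum cut capacity equals the max flow.
In the residual graph, reachable from Depot: {Depot, Y2, Y3, Jct1, HubB}.
Min-cut edges: Depot→Y1 (13), Jct1→HubC (6), HubB→Port (12); capacity 13 + 6 + 12 = 31.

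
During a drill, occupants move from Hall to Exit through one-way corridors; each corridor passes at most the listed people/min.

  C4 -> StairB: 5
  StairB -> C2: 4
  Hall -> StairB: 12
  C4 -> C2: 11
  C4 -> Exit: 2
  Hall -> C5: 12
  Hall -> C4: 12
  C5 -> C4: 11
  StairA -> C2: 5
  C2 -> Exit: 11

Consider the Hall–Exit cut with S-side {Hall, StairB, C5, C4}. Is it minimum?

No — its capacity is 17, but the minimum cut has capacity 13.

Given cut capacity: 4 + 11 + 2 = 17.
Augment Hall→C4→Exit: bottleneck 2, flow now 2.
Augment Hall→StairB→C2→Exit: bottleneck 4, flow now 6.
Augment Hall→C4→C2→Exit: bottleneck 7, flow now 13.
No augmenting path remains; maximum flow = 13.
In the residual graph, reachable from Hall: {Hall, StairB, C5, C4, C2}.
Min-cut edges: C4→Exit (2), C2→Exit (11); capacity 2 + 11 = 13.
Cut capacity 17 exceeds the max flow 13, so it is not minimum.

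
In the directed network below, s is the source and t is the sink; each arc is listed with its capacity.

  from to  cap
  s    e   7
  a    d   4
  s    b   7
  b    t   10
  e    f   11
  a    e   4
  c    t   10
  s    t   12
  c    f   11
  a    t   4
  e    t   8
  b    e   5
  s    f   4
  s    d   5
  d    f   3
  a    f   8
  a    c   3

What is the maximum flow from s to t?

26

Augment s→t: bottleneck 12, flow now 12.
Augment s→b→t: bottleneck 7, flow now 19.
Augment s→e→t: bottleneck 7, flow now 26.
No augmenting path remains; maximum flow = 26.
In the residual graph, reachable from s: {s, d, f}.
Min-cut edges: s→b (7), s→e (7), s→t (12); capacity 7 + 7 + 12 = 26.
This cut is saturated, so no flow can exceed 26.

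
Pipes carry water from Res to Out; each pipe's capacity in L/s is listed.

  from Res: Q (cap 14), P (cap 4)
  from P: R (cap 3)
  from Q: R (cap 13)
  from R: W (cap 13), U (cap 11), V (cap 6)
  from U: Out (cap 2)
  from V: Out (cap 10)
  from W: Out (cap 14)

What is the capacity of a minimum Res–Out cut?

Augment Res→P→R→U→Out: bottleneck 2, flow now 2.
Augment Res→P→R→V→Out: bottleneck 1, flow now 3.
Augment Res→Q→R→V→Out: bottleneck 5, flow now 8.
Augment Res→Q→R→W→Out: bottleneck 8, flow now 16.
No augmenting path remains; maximum flow = 16.
By max-flow min-cut, the minimum cut capacity equals the max flow.
In the residual graph, reachable from Res: {Res, P, Q}.
Min-cut edges: P→R (3), Q→R (13); capacity 3 + 13 = 16.

16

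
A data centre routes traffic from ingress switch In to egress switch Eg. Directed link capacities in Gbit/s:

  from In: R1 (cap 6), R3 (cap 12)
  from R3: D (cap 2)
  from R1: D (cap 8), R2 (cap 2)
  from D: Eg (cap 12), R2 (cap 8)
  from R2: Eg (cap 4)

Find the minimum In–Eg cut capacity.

Augment In→R3→D→Eg: bottleneck 2, flow now 2.
Augment In→R1→D→Eg: bottleneck 6, flow now 8.
No augmenting path remains; maximum flow = 8.
By max-flow min-cut, the minimum cut capacity equals the max flow.
In the residual graph, reachable from In: {In, R3}.
Min-cut edges: In→R1 (6), R3→D (2); capacity 6 + 2 = 8.

8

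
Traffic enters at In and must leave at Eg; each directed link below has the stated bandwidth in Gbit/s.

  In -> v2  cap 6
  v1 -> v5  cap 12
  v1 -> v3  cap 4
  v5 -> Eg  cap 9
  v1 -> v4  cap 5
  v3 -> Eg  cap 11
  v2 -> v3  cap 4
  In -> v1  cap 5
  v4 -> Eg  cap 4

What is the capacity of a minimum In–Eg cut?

Augment In→v1→v3→Eg: bottleneck 4, flow now 4.
Augment In→v1→v4→Eg: bottleneck 1, flow now 5.
Augment In→v2→v3→Eg: bottleneck 4, flow now 9.
No augmenting path remains; maximum flow = 9.
By max-flow min-cut, the minimum cut capacity equals the max flow.
In the residual graph, reachable from In: {In, v2}.
Min-cut edges: In→v1 (5), v2→v3 (4); capacity 5 + 4 = 9.

9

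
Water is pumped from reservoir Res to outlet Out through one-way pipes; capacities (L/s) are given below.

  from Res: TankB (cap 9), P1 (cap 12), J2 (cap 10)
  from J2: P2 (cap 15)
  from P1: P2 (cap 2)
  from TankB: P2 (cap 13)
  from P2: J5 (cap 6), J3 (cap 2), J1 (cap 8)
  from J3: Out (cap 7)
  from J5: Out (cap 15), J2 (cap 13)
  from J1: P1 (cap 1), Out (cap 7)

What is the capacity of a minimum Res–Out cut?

Augment Res→J2→P2→J3→Out: bottleneck 2, flow now 2.
Augment Res→J2→P2→J5→Out: bottleneck 6, flow now 8.
Augment Res→J2→P2→J1→Out: bottleneck 2, flow now 10.
Augment Res→P1→P2→J1→Out: bottleneck 2, flow now 12.
Augment Res→TankB→P2→J1→Out: bottleneck 3, flow now 15.
No augmenting path remains; maximum flow = 15.
By max-flow min-cut, the minimum cut capacity equals the max flow.
In the residual graph, reachable from Res: {Res, J2, P1, TankB, P2, J1}.
Min-cut edges: P2→J3 (2), P2→J5 (6), J1→Out (7); capacity 2 + 6 + 7 = 15.

15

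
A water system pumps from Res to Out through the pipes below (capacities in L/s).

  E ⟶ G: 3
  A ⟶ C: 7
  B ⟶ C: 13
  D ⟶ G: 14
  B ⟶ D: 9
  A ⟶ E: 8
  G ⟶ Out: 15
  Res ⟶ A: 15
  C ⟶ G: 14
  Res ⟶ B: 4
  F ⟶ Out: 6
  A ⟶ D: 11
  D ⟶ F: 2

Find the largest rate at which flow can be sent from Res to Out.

17

Augment Res→A→C→G→Out: bottleneck 7, flow now 7.
Augment Res→A→D→F→Out: bottleneck 2, flow now 9.
Augment Res→A→D→G→Out: bottleneck 6, flow now 15.
Augment Res→B→C→G→Out: bottleneck 2, flow now 17.
No augmenting path remains; maximum flow = 17.
In the residual graph, reachable from Res: {Res, A, B, C, D, E, G}.
Min-cut edges: D→F (2), G→Out (15); capacity 2 + 15 = 17.
This cut is saturated, so no flow can exceed 17.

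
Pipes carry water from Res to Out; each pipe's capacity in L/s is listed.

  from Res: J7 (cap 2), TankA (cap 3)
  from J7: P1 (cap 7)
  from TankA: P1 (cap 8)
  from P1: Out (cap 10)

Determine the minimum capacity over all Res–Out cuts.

5

Augment Res→J7→P1→Out: bottleneck 2, flow now 2.
Augment Res→TankA→P1→Out: bottleneck 3, flow now 5.
No augmenting path remains; maximum flow = 5.
By max-flow min-cut, the minimum cut capacity equals the max flow.
In the residual graph, reachable from Res: {Res}.
Min-cut edges: Res→J7 (2), Res→TankA (3); capacity 2 + 3 = 5.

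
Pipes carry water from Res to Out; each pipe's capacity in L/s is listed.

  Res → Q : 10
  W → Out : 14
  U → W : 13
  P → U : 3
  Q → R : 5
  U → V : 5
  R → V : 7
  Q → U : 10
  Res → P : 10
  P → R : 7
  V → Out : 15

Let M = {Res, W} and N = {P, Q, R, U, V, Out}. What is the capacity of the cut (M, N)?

34

Edges leaving {Res, W}: Res→P (10), Res→Q (10), W→Out (14).
Cut capacity = 10 + 10 + 14 = 34.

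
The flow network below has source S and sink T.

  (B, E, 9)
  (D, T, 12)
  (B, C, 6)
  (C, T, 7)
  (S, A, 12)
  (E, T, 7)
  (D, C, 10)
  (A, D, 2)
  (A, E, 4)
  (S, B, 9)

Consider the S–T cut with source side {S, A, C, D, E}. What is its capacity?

35

Edges leaving {S, A, C, D, E}: S→B (9), C→T (7), D→T (12), E→T (7).
Cut capacity = 9 + 7 + 12 + 7 = 35.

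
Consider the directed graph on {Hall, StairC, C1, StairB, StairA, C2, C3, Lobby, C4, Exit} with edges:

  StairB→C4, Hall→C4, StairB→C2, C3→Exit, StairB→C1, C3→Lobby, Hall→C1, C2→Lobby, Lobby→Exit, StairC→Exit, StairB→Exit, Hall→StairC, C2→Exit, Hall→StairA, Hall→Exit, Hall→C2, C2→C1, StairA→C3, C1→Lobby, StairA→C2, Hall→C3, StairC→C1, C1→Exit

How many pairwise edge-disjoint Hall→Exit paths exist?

Assign every edge capacity 1; by Menger, the answer equals the max flow.
Path Hall→Exit (+1); total 1.
Path Hall→StairC→Exit (+1); total 2.
Path Hall→C1→Exit (+1); total 3.
Path Hall→C2→Exit (+1); total 4.
Path Hall→C3→Exit (+1); total 5.
Path Hall→StairA→C2→Lobby→Exit (+1); total 6.
No residual Hall→Exit path; max flow = 6.
Certifying cut of size 6: {Hall→C1, Hall→C2, Hall→C3, Hall→Exit, Hall→StairA, Hall→StairC}.

6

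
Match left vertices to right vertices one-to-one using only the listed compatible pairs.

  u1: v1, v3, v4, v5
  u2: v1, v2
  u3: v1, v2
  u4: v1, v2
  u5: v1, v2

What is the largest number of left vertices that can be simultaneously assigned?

Unit-capacity flow: source→left, listed edges, right→sink; max matching = max flow.
Augmenting path u1→v1 (+1); matched 1.
Augmenting path u2→v2 (+1); matched 2.
Augmenting path u3→v1→u1→v3 (+1); matched 3.
No augmenting path remains; maximum matching = 3.
König certificate: {u1, v1, v2} is a vertex cover of size 3 (every listed pair touches it), so no matching can be larger.

3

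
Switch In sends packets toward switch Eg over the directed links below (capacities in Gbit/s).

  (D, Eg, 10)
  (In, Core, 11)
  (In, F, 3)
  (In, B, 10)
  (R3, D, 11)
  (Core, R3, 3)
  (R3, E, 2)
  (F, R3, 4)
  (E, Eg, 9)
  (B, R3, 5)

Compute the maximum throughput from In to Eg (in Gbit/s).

Augment In→Core→R3→D→Eg: bottleneck 3, flow now 3.
Augment In→B→R3→D→Eg: bottleneck 5, flow now 8.
Augment In→F→R3→D→Eg: bottleneck 2, flow now 10.
Augment In→F→R3→E→Eg: bottleneck 1, flow now 11.
No augmenting path remains; maximum flow = 11.
In the residual graph, reachable from In: {In, Core, B}.
Min-cut edges: In→F (3), Core→R3 (3), B→R3 (5); capacity 3 + 3 + 5 = 11.
This cut is saturated, so no flow can exceed 11.

11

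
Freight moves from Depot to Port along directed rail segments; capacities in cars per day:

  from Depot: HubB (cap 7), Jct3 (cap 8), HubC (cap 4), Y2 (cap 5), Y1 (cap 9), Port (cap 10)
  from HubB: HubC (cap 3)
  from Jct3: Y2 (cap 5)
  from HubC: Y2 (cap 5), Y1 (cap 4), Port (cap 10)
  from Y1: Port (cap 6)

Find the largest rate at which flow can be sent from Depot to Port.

Augment Depot→Port: bottleneck 10, flow now 10.
Augment Depot→HubC→Port: bottleneck 4, flow now 14.
Augment Depot→Y1→Port: bottleneck 6, flow now 20.
Augment Depot→HubB→HubC→Port: bottleneck 3, flow now 23.
No augmenting path remains; maximum flow = 23.
In the residual graph, reachable from Depot: {Depot, HubB, Jct3, Y2, Y1}.
Min-cut edges: Depot→HubC (4), Depot→Port (10), HubB→HubC (3), Y1→Port (6); capacity 4 + 10 + 3 + 6 = 23.
This cut is saturated, so no flow can exceed 23.

23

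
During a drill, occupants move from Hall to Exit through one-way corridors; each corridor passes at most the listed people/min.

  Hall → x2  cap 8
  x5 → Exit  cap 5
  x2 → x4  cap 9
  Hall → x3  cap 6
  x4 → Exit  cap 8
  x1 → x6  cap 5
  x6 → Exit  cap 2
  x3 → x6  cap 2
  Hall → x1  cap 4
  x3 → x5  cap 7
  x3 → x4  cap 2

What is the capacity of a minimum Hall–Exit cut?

15

Augment Hall→x1→x6→Exit: bottleneck 2, flow now 2.
Augment Hall→x2→x4→Exit: bottleneck 8, flow now 10.
Augment Hall→x3→x5→Exit: bottleneck 5, flow now 15.
No augmenting path remains; maximum flow = 15.
By max-flow min-cut, the minimum cut capacity equals the max flow.
In the residual graph, reachable from Hall: {Hall, x1, x2, x3, x4, x5, x6}.
Min-cut edges: x4→Exit (8), x5→Exit (5), x6→Exit (2); capacity 8 + 5 + 2 = 15.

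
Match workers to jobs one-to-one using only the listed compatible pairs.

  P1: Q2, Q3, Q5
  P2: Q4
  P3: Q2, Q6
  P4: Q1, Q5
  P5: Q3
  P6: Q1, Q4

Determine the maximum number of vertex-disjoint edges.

6

Unit-capacity flow: source→left, listed edges, right→sink; max matching = max flow.
Augmenting path P1→Q2 (+1); matched 1.
Augmenting path P2→Q4 (+1); matched 2.
Augmenting path P3→Q6 (+1); matched 3.
Augmenting path P4→Q1 (+1); matched 4.
Augmenting path P5→Q3 (+1); matched 5.
Augmenting path P6→Q1→P4→Q5 (+1); matched 6.
No augmenting path remains; maximum matching = 6.
König certificate: {P1, P2, P3, P4, P5, P6} is a vertex cover of size 6 (every listed pair touches it), so no matching can be larger.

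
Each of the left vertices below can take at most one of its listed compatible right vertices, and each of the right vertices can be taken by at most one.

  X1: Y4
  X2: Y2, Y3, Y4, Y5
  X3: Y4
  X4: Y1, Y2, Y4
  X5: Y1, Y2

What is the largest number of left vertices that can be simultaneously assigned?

4

Unit-capacity flow: source→left, listed edges, right→sink; max matching = max flow.
Augmenting path X1→Y4 (+1); matched 1.
Augmenting path X2→Y2 (+1); matched 2.
Augmenting path X4→Y1 (+1); matched 3.
Augmenting path X5→Y2→X2→Y3 (+1); matched 4.
No augmenting path remains; maximum matching = 4.
König certificate: {X2, X4, X5, Y4} is a vertex cover of size 4 (every listed pair touches it), so no matching can be larger.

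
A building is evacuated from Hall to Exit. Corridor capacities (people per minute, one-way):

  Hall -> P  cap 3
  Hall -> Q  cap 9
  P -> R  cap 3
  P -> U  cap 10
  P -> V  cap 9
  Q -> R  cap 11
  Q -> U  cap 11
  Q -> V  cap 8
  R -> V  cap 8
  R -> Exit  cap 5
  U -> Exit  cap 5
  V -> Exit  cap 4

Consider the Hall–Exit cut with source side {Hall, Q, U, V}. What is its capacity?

Edges leaving {Hall, Q, U, V}: Hall→P (3), Q→R (11), U→Exit (5), V→Exit (4).
Cut capacity = 3 + 11 + 5 + 4 = 23.

23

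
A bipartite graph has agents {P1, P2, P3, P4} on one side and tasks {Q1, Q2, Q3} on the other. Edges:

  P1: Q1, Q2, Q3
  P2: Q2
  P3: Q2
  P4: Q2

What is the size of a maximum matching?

2

Unit-capacity flow: source→left, listed edges, right→sink; max matching = max flow.
Augmenting path P1→Q1 (+1); matched 1.
Augmenting path P2→Q2 (+1); matched 2.
No augmenting path remains; maximum matching = 2.
König certificate: {P1, Q2} is a vertex cover of size 2 (every listed pair touches it), so no matching can be larger.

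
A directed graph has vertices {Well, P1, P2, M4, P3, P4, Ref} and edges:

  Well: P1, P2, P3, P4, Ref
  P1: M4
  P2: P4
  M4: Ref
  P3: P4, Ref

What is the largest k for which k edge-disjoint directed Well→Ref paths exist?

Assign every edge capacity 1; by Menger, the answer equals the max flow.
Path Well→Ref (+1); total 1.
Path Well→P3→Ref (+1); total 2.
Path Well→P1→M4→Ref (+1); total 3.
No residual Well→Ref path; max flow = 3.
Certifying cut of size 3: {Well→P1, Well→P3, Well→Ref}.

3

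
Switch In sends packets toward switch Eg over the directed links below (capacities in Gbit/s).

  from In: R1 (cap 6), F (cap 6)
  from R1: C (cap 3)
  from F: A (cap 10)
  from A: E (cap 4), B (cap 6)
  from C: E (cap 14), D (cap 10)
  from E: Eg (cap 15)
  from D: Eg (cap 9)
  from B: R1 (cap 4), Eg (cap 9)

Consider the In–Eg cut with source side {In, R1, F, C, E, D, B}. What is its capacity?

43

Edges leaving {In, R1, F, C, E, D, B}: F→A (10), E→Eg (15), D→Eg (9), B→Eg (9).
Cut capacity = 10 + 15 + 9 + 9 = 43.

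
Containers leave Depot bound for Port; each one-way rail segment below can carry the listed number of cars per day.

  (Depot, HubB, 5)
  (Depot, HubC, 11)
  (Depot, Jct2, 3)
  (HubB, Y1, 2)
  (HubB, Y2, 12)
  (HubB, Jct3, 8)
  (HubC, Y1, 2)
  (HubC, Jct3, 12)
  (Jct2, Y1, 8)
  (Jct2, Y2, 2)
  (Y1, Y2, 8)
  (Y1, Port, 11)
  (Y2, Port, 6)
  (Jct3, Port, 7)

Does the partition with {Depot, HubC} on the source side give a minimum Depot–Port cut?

No — its capacity is 22, but the minimum cut has capacity 17.

Given cut capacity: 5 + 3 + 2 + 12 = 22.
Augment Depot→HubB→Y1→Port: bottleneck 2, flow now 2.
Augment Depot→HubB→Y2→Port: bottleneck 3, flow now 5.
Augment Depot→HubC→Y1→Port: bottleneck 2, flow now 7.
Augment Depot→HubC→Jct3→Port: bottleneck 7, flow now 14.
Augment Depot→Jct2→Y1→Port: bottleneck 3, flow now 17.
No augmenting path remains; maximum flow = 17.
In the residual graph, reachable from Depot: {Depot, HubC, Jct3}.
Min-cut edges: Depot→HubB (5), Depot→Jct2 (3), HubC→Y1 (2), Jct3→Port (7); capacity 5 + 3 + 2 + 7 = 17.
Cut capacity 22 exceeds the max flow 17, so it is not minimum.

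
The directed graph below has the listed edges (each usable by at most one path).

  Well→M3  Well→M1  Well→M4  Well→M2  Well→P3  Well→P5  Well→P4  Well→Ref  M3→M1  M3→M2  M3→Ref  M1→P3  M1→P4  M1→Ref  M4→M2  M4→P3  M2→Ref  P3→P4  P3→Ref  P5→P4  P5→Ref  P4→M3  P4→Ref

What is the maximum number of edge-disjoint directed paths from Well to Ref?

7

Assign every edge capacity 1; by Menger, the answer equals the max flow.
Path Well→Ref (+1); total 1.
Path Well→M3→Ref (+1); total 2.
Path Well→M1→Ref (+1); total 3.
Path Well→M2→Ref (+1); total 4.
Path Well→P3→Ref (+1); total 5.
Path Well→P5→Ref (+1); total 6.
Path Well→P4→Ref (+1); total 7.
No residual Well→Ref path; max flow = 7.
Certifying cut of size 7: {M1→Ref, M2→Ref, M3→Ref, P3→Ref, P4→Ref, Well→P5, Well→Ref}.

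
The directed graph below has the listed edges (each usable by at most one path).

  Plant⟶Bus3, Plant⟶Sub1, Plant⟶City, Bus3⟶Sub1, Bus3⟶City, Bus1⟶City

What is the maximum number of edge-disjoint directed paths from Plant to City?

Assign every edge capacity 1; by Menger, the answer equals the max flow.
Path Plant→City (+1); total 1.
Path Plant→Bus3→City (+1); total 2.
No residual Plant→City path; max flow = 2.
Certifying cut of size 2: {Plant→Bus3, Plant→City}.

2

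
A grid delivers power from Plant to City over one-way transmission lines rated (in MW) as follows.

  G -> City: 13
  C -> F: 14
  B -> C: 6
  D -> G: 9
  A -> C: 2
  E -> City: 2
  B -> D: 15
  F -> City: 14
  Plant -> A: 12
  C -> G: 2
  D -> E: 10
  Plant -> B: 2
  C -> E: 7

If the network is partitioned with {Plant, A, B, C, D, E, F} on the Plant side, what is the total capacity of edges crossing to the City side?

27

Edges leaving {Plant, A, B, C, D, E, F}: C→G (2), D→G (9), E→City (2), F→City (14).
Cut capacity = 2 + 9 + 2 + 14 = 27.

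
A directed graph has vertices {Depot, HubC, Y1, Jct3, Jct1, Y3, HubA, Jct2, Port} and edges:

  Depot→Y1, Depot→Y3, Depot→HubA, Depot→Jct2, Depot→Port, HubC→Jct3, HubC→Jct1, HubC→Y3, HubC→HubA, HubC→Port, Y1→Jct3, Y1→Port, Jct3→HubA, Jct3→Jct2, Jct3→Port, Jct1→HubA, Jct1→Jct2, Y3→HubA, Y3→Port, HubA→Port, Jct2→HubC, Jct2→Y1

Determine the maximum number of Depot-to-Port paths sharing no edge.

5

Assign every edge capacity 1; by Menger, the answer equals the max flow.
Path Depot→Port (+1); total 1.
Path Depot→Y1→Port (+1); total 2.
Path Depot→Y3→Port (+1); total 3.
Path Depot→HubA→Port (+1); total 4.
Path Depot→Jct2→HubC→Port (+1); total 5.
No residual Depot→Port path; max flow = 5.
Certifying cut of size 5: {Depot→HubA, Depot→Jct2, Depot→Port, Depot→Y1, Depot→Y3}.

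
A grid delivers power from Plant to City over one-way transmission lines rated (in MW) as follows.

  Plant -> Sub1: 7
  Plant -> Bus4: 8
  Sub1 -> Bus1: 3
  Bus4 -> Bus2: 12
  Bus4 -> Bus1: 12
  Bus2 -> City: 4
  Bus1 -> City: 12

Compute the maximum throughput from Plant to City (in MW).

11

Augment Plant→Sub1→Bus1→City: bottleneck 3, flow now 3.
Augment Plant→Bus4→Bus2→City: bottleneck 4, flow now 7.
Augment Plant→Bus4→Bus1→City: bottleneck 4, flow now 11.
No augmenting path remains; maximum flow = 11.
In the residual graph, reachable from Plant: {Plant, Sub1}.
Min-cut edges: Plant→Bus4 (8), Sub1→Bus1 (3); capacity 8 + 3 = 11.
This cut is saturated, so no flow can exceed 11.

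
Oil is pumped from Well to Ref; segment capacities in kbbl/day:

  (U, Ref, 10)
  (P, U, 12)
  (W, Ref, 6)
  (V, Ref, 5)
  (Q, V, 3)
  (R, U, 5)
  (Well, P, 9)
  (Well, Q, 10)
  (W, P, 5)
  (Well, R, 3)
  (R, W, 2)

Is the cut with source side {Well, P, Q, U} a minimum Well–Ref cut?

No — its capacity is 16, but the minimum cut has capacity 15.

Given cut capacity: 3 + 3 + 10 = 16.
Augment Well→P→U→Ref: bottleneck 9, flow now 9.
Augment Well→Q→V→Ref: bottleneck 3, flow now 12.
Augment Well→R→U→Ref: bottleneck 1, flow now 13.
Augment Well→R→W→Ref: bottleneck 2, flow now 15.
No augmenting path remains; maximum flow = 15.
In the residual graph, reachable from Well: {Well, Q}.
Min-cut edges: Well→P (9), Well→R (3), Q→V (3); capacity 9 + 3 + 3 = 15.
Cut capacity 16 exceeds the max flow 15, so it is not minimum.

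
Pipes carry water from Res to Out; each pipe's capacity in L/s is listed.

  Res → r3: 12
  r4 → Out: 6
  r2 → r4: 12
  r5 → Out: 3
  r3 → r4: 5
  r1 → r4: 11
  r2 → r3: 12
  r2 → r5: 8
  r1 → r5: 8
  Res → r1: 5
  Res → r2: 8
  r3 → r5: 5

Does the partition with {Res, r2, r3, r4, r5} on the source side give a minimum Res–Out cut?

No — its capacity is 14, but the minimum cut has capacity 9.

Given cut capacity: 5 + 6 + 3 = 14.
Augment Res→r1→r4→Out: bottleneck 5, flow now 5.
Augment Res→r2→r4→Out: bottleneck 1, flow now 6.
Augment Res→r2→r5→Out: bottleneck 3, flow now 9.
No augmenting path remains; maximum flow = 9.
In the residual graph, reachable from Res: {Res, r1, r2, r3, r4, r5}.
Min-cut edges: r4→Out (6), r5→Out (3); capacity 6 + 3 = 9.
Cut capacity 14 exceeds the max flow 9, so it is not minimum.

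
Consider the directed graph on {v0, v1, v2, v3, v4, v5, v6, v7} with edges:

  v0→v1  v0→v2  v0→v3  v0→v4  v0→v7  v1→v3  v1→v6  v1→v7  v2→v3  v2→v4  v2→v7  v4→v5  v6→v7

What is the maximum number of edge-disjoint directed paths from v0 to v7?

Assign every edge capacity 1; by Menger, the answer equals the max flow.
Path v0→v7 (+1); total 1.
Path v0→v1→v7 (+1); total 2.
Path v0→v2→v7 (+1); total 3.
No residual v0→v7 path; max flow = 3.
Certifying cut of size 3: {v0→v1, v0→v2, v0→v7}.

3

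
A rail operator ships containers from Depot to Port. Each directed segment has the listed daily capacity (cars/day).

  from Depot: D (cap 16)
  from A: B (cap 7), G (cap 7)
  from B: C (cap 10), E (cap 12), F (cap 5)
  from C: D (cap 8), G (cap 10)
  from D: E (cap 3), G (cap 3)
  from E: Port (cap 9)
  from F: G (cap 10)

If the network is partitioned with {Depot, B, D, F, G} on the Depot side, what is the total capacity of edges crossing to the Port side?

25

Edges leaving {Depot, B, D, F, G}: B→C (10), B→E (12), D→E (3).
Cut capacity = 10 + 12 + 3 = 25.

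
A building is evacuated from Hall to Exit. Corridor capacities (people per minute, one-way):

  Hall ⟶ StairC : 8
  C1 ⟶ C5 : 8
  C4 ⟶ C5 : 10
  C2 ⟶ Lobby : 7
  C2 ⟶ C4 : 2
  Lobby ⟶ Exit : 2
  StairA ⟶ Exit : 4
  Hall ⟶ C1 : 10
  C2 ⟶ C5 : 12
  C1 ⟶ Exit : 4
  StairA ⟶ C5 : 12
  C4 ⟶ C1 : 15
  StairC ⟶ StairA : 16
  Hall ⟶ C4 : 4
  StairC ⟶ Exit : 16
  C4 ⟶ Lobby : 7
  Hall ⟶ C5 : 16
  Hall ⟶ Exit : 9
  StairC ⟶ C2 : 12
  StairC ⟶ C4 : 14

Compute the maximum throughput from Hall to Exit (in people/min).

23

Augment Hall→Exit: bottleneck 9, flow now 9.
Augment Hall→StairC→Exit: bottleneck 8, flow now 17.
Augment Hall→C1→Exit: bottleneck 4, flow now 21.
Augment Hall→C4→Lobby→Exit: bottleneck 2, flow now 23.
No augmenting path remains; maximum flow = 23.
In the residual graph, reachable from Hall: {Hall, C4, C1, Lobby, C5}.
Min-cut edges: Hall→StairC (8), Hall→Exit (9), C1→Exit (4), Lobby→Exit (2); capacity 8 + 9 + 4 + 2 = 23.
This cut is saturated, so no flow can exceed 23.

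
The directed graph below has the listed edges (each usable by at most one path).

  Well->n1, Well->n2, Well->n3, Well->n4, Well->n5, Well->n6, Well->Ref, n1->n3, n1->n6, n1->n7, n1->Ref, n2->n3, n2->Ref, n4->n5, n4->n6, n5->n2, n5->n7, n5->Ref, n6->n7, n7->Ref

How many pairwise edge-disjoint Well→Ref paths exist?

Assign every edge capacity 1; by Menger, the answer equals the max flow.
Path Well→Ref (+1); total 1.
Path Well→n1→Ref (+1); total 2.
Path Well→n2→Ref (+1); total 3.
Path Well→n5→Ref (+1); total 4.
Path Well→n6→n7→Ref (+1); total 5.
No residual Well→Ref path; max flow = 5.
Certifying cut of size 5: {Well→Ref, Well→n1, n2→Ref, n5→Ref, n7→Ref}.

5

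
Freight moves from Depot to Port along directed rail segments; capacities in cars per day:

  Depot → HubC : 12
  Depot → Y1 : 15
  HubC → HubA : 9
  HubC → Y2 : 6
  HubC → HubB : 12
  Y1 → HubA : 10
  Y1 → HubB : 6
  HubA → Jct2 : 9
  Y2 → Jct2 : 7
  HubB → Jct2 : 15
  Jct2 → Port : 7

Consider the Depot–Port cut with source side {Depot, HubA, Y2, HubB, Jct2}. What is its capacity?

Edges leaving {Depot, HubA, Y2, HubB, Jct2}: Depot→HubC (12), Depot→Y1 (15), Jct2→Port (7).
Cut capacity = 12 + 15 + 7 = 34.

34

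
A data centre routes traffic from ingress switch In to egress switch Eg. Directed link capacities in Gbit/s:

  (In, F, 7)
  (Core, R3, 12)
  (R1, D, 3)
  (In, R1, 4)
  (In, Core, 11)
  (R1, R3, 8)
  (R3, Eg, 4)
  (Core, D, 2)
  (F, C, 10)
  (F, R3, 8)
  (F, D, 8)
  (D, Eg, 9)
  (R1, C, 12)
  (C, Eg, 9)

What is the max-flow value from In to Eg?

Augment In→R1→C→Eg: bottleneck 4, flow now 4.
Augment In→F→C→Eg: bottleneck 5, flow now 9.
Augment In→F→D→Eg: bottleneck 2, flow now 11.
Augment In→Core→D→Eg: bottleneck 2, flow now 13.
Augment In→Core→R3→Eg: bottleneck 4, flow now 17.
No augmenting path remains; maximum flow = 17.
In the residual graph, reachable from In: {In, Core, R3}.
Min-cut edges: In→R1 (4), In→F (7), Core→D (2), R3→Eg (4); capacity 4 + 7 + 2 + 4 = 17.
This cut is saturated, so no flow can exceed 17.

17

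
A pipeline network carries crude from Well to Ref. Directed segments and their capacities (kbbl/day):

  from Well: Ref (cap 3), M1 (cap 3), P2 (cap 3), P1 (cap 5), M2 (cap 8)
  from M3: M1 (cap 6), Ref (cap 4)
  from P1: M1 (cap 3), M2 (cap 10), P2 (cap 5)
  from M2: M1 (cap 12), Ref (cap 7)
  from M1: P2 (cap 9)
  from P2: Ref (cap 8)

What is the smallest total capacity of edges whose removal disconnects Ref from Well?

Augment Well→Ref: bottleneck 3, flow now 3.
Augment Well→M2→Ref: bottleneck 7, flow now 10.
Augment Well→P2→Ref: bottleneck 3, flow now 13.
Augment Well→P1→P2→Ref: bottleneck 5, flow now 18.
No augmenting path remains; maximum flow = 18.
By max-flow min-cut, the minimum cut capacity equals the max flow.
In the residual graph, reachable from Well: {Well, P1, M2, M1, P2}.
Min-cut edges: Well→Ref (3), M2→Ref (7), P2→Ref (8); capacity 3 + 7 + 8 = 18.

18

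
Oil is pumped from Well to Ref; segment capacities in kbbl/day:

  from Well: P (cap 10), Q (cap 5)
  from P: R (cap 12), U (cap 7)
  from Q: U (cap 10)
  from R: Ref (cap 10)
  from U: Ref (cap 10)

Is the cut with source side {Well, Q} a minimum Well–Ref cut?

No — its capacity is 20, but the minimum cut has capacity 15.

Given cut capacity: 10 + 10 = 20.
Augment Well→P→R→Ref: bottleneck 10, flow now 10.
Augment Well→Q→U→Ref: bottleneck 5, flow now 15.
No augmenting path remains; maximum flow = 15.
In the residual graph, reachable from Well: {Well}.
Min-cut edges: Well→P (10), Well→Q (5); capacity 10 + 5 = 15.
Cut capacity 20 exceeds the max flow 15, so it is not minimum.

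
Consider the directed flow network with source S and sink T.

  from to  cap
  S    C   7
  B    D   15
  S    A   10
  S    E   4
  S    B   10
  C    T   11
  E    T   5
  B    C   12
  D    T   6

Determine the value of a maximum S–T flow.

21

Augment S→C→T: bottleneck 7, flow now 7.
Augment S→E→T: bottleneck 4, flow now 11.
Augment S→B→C→T: bottleneck 4, flow now 15.
Augment S→B→D→T: bottleneck 6, flow now 21.
No augmenting path remains; maximum flow = 21.
In the residual graph, reachable from S: {S, A}.
Min-cut edges: S→B (10), S→C (7), S→E (4); capacity 10 + 7 + 4 = 21.
This cut is saturated, so no flow can exceed 21.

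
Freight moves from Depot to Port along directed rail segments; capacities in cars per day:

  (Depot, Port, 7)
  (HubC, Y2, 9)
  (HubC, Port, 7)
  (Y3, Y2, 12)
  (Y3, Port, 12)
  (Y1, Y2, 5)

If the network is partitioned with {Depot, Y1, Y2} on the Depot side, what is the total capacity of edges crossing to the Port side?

7

Edges leaving {Depot, Y1, Y2}: Depot→Port (7).
Cut capacity = 7 = 7.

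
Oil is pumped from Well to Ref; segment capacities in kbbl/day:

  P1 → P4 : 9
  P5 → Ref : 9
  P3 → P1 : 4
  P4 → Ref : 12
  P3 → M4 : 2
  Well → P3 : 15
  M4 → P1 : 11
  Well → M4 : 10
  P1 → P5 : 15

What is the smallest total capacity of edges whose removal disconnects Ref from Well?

Augment Well→P3→P1→P5→Ref: bottleneck 4, flow now 4.
Augment Well→M4→P1→P5→Ref: bottleneck 5, flow now 9.
Augment Well→M4→P1→P4→Ref: bottleneck 5, flow now 14.
Augment Well→P3→M4→P1→P4→Ref: bottleneck 1, flow now 15.
No augmenting path remains; maximum flow = 15.
By max-flow min-cut, the minimum cut capacity equals the max flow.
In the residual graph, reachable from Well: {Well, P3, M4}.
Min-cut edges: P3→P1 (4), M4→P1 (11); capacity 4 + 11 = 15.

15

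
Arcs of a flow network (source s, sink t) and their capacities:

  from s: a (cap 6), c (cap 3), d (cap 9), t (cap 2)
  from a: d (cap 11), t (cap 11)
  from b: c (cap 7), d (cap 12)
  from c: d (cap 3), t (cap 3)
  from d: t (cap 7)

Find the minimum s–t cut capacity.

Augment s→t: bottleneck 2, flow now 2.
Augment s→a→t: bottleneck 6, flow now 8.
Augment s→c→t: bottleneck 3, flow now 11.
Augment s→d→t: bottleneck 7, flow now 18.
No augmenting path remains; maximum flow = 18.
By max-flow min-cut, the minimum cut capacity equals the max flow.
In the residual graph, reachable from s: {s, d}.
Min-cut edges: s→a (6), s→c (3), s→t (2), d→t (7); capacity 6 + 3 + 2 + 7 = 18.

18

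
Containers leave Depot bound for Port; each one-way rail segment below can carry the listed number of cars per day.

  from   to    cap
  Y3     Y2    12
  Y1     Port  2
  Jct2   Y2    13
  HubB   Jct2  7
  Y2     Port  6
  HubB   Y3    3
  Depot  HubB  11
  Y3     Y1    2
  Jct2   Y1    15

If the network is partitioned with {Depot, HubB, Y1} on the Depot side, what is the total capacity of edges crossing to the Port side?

Edges leaving {Depot, HubB, Y1}: HubB→Y3 (3), HubB→Jct2 (7), Y1→Port (2).
Cut capacity = 3 + 7 + 2 = 12.

12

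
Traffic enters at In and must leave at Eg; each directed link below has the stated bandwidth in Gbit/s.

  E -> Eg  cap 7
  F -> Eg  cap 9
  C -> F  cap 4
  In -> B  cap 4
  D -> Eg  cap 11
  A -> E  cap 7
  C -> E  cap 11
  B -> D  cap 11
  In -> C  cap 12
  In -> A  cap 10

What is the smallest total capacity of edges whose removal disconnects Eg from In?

15

Augment In→A→E→Eg: bottleneck 7, flow now 7.
Augment In→B→D→Eg: bottleneck 4, flow now 11.
Augment In→C→F→Eg: bottleneck 4, flow now 15.
No augmenting path remains; maximum flow = 15.
By max-flow min-cut, the minimum cut capacity equals the max flow.
In the residual graph, reachable from In: {In, A, C, E}.
Min-cut edges: In→B (4), C→F (4), E→Eg (7); capacity 4 + 4 + 7 = 15.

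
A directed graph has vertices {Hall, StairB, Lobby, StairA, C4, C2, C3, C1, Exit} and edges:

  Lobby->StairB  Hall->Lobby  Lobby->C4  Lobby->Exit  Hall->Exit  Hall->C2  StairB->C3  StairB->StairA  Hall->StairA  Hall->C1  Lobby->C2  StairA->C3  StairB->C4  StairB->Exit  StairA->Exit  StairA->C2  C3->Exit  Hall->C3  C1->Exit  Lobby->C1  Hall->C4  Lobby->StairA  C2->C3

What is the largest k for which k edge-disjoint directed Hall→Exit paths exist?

Assign every edge capacity 1; by Menger, the answer equals the max flow.
Path Hall→Exit (+1); total 1.
Path Hall→Lobby→Exit (+1); total 2.
Path Hall→StairA→Exit (+1); total 3.
Path Hall→C3→Exit (+1); total 4.
Path Hall→C1→Exit (+1); total 5.
No residual Hall→Exit path; max flow = 5.
Certifying cut of size 5: {C3→Exit, Hall→C1, Hall→Exit, Hall→Lobby, Hall→StairA}.

5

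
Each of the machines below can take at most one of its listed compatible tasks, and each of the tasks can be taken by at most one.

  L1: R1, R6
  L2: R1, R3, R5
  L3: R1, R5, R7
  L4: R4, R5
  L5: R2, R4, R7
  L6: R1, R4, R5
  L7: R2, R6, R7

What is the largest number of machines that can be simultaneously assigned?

7

Unit-capacity flow: source→left, listed edges, right→sink; max matching = max flow.
Augmenting path L1→R1 (+1); matched 1.
Augmenting path L2→R3 (+1); matched 2.
Augmenting path L3→R5 (+1); matched 3.
Augmenting path L4→R4 (+1); matched 4.
Augmenting path L5→R2 (+1); matched 5.
Augmenting path L7→R6 (+1); matched 6.
Augmenting path L6→R5→L3→R7 (+1); matched 7.
No augmenting path remains; maximum matching = 7.
König certificate: {L1, L2, L3, L4, L5, L6, L7} is a vertex cover of size 7 (every listed pair touches it), so no matching can be larger.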